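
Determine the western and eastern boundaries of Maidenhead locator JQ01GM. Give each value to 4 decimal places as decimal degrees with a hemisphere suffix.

0.5000° E, 0.5833° E

Field J=9, Q=16: +9·20° lon, +16·10° lat → SW at lon 0°, lat 70°.
Square 0, 1: +0·2° lon, +1·1° lat → SW at lon 0°, lat 71°.
Subsquare g=6, m=12: +6·0.0833333° lon, +12·0.0416667° lat → SW at lon 0.5°, lat 71.5°.
Cell spans 0.0833333° lon × 0.0416667° lat.
west 0.5000° E, east 0.5833° E.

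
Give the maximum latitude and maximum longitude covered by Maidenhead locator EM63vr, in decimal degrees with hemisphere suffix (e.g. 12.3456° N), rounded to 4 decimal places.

33.7500° N, 86.1667° W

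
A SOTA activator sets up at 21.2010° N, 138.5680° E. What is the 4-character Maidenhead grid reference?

Add 180° to longitude and 90° to latitude: 318.57, 111.20.
Field: 318.57/20 → 15 → P, 111.20/10 → 11 → L; chars PL.
Square: 18.57/2 → 9, 1.20/1 → 1; chars 91.

PL91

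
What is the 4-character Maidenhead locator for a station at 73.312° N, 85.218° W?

EQ73

Shift to the Maidenhead origin (180°W, 90°S): lon 94.78, lat 163.31.
Field: 94.78/20 → 4 → E, 163.31/10 → 16 → Q; chars EQ.
Square: 14.78/2 → 7, 3.31/1 → 3; chars 73.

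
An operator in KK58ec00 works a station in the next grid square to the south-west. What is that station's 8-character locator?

KK58db99

Longitude extended square 0; −1 → -1, wraps to 9, carry into subsquare.
Longitude subsquare e = 4; −1 → 3 = d.
Latitude extended square 0; −1 → -1, wraps to 9, carry into subsquare.
Latitude subsquare c = 2; −1 → 1 = b.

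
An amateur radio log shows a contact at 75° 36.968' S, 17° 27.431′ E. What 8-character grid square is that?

JB84rj42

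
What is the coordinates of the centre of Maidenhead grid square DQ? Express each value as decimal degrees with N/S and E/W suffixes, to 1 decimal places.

Field D=3, Q=16: +3·20° lon, +16·10° lat → SW at lon -120°, lat 70°.
Cell spans 20° lon × 10° lat. Centre is SW corner plus half of each.
latitude 75.0° N, longitude 110.0° W.

75.0° N, 110.0° W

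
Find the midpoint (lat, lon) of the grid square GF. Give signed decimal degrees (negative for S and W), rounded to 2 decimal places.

-35.00, -50.00

Field G=6, F=5: +6·20° lon, +5·10° lat → SW at lon -60°, lat -40°.
Cell spans 20° lon × 10° lat. Centre is SW corner plus half of each.
latitude -35.00, longitude -50.00.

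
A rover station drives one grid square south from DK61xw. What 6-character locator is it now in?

DK61xv

Latitude subsquare w = 22; −1 → 21 = v.
The longitude characters are unchanged.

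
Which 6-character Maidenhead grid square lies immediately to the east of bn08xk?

BN18ak

Longitude subsquare x = 23; +1 → 24, wraps to 0 = a, carry into square.
Longitude square 0; +1 → 1.
The latitude characters are unchanged.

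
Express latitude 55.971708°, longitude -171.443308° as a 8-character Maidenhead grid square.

AO45gx63

Add 180° to longitude and 90° to latitude: 8.55669, 145.97171.
Field (20°×10°, letters A–R): lon ⌊8.55669/20⌋ = 0 → A; lat ⌊145.97171/10⌋ = 14 → O.
Square (2°×1°, digits 0–9): lon ⌊8.55669/2⌋ = 4; lat ⌊5.97171/1⌋ = 5.
Subsquare (5′×2.5′, letters a–x): lon ⌊0.55669/0.0833333⌋ = 6 → g; lat ⌊0.97171/0.0416667⌋ = 23 → x.
Extended square (30″×15″, digits 0–9): lon ⌊0.05669/0.00833333⌋ = 6; lat ⌊0.01337/0.00416667⌋ = 3.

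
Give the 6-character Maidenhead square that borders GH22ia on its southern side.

GH21ix

Latitude subsquare a = 0; −1 → -1, wraps to 23 = x, carry into square.
Latitude square 2; −1 → 1.
The longitude characters are unchanged.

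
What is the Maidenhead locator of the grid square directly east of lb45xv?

Longitude subsquare x = 23; +1 → 24, wraps to 0 = a, carry into square.
Longitude square 4; +1 → 5.
The latitude characters are unchanged.

LB55av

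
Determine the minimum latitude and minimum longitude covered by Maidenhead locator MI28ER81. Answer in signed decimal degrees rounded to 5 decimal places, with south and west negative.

-1.28750, 64.40000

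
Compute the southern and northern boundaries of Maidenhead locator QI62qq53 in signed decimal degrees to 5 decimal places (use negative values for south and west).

-7.32083, -7.31667

Field Q=16, I=8: +16·20° lon, +8·10° lat → SW at lon 140°, lat -10°.
Square 6, 2: +6·2° lon, +2·1° lat → SW at lon 152°, lat -8°.
Subsquare q=16, q=16: +16·0.0833333° lon, +16·0.0416667° lat → SW at lon 153.333°, lat -7.33333°.
Extended square 5, 3: +5·0.00833333° lon, +3·0.00416667° lat → SW at lon 153.375°, lat -7.32083°.
Cell spans 0.00833333° lon × 0.00416667° lat.
south -7.32083, north -7.31667.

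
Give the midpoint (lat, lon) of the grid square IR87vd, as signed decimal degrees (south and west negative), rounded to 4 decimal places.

Field I=8, R=17: +8·20° lon, +17·10° lat → SW at lon -20°, lat 80°.
Square 8, 7: +8·2° lon, +7·1° lat → SW at lon -4°, lat 87°.
Subsquare v=21, d=3: +21·0.0833333° lon, +3·0.0416667° lat → SW at lon -2.25°, lat 87.125°.
Cell spans 0.0833333° lon × 0.0416667° lat. Centre is SW corner plus half of each.
latitude 87.1458, longitude -2.2083.

87.1458, -2.2083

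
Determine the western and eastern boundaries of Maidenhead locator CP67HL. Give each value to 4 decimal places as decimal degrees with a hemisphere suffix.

Field C=2, P=15: +2·20° lon, +15·10° lat → SW at lon -140°, lat 60°.
Square 6, 7: +6·2° lon, +7·1° lat → SW at lon -128°, lat 67°.
Subsquare h=7, l=11: +7·0.0833333° lon, +11·0.0416667° lat → SW at lon -127.417°, lat 67.4583°.
Cell spans 0.0833333° lon × 0.0416667° lat.
west 127.4167° W, east 127.3333° W.

127.4167° W, 127.3333° W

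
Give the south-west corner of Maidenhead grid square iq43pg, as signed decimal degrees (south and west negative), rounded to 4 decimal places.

Field I=8, Q=16: +8·20° lon, +16·10° lat → SW at lon -20°, lat 70°.
Square 4, 3: +4·2° lon, +3·1° lat → SW at lon -12°, lat 73°.
Subsquare p=15, g=6: +15·0.0833333° lon, +6·0.0416667° lat → SW at lon -10.75°, lat 73.25°.
latitude 73.2500, longitude -10.7500.

73.2500, -10.7500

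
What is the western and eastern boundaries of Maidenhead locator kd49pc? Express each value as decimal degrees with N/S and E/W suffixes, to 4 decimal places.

29.2500° E, 29.3333° E

Field K=10, D=3: +10·20° lon, +3·10° lat → SW at lon 20°, lat -60°.
Square 4, 9: +4·2° lon, +9·1° lat → SW at lon 28°, lat -51°.
Subsquare p=15, c=2: +15·0.0833333° lon, +2·0.0416667° lat → SW at lon 29.25°, lat -50.9167°.
Cell spans 0.0833333° lon × 0.0416667° lat.
west 29.2500° E, east 29.3333° E.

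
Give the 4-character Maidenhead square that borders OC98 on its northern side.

Latitude square 8; +1 → 9.
The longitude characters are unchanged.

OC99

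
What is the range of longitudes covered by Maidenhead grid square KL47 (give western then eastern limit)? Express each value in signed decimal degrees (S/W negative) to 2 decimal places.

28.00, 30.00

Field K=10, L=11: +10·20° lon, +11·10° lat → SW at lon 20°, lat 20°.
Square 4, 7: +4·2° lon, +7·1° lat → SW at lon 28°, lat 27°.
Cell spans 2° lon × 1° lat.
west 28.00, east 30.00.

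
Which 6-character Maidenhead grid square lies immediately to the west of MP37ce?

MP37be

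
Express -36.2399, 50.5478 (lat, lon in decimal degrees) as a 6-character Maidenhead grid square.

LF53gs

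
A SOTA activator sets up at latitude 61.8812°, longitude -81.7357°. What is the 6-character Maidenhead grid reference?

EP91dv

Offset from 180°W / 90°S: lon 98.2643°, lat 151.8812°.
Field: 98.2643/20 → 4 → E, 151.8812/10 → 15 → P; chars EP.
Square: 18.2643/2 → 9, 1.8812/1 → 1; chars 91.
Subsquare: 0.2643/0.0833333 → 3 → d, 0.8812/0.0416667 → 21 → v; chars dv.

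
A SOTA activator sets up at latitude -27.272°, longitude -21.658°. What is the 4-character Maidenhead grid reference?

Shift to the Maidenhead origin (180°W, 90°S): lon 158.34, lat 62.73.
Field: lon ⌊158.34/20⌋ = 7 → H; lat ⌊62.73/10⌋ = 6 → G.
Square: lon ⌊18.34/2⌋ = 9; lat ⌊2.73/1⌋ = 2.

HG92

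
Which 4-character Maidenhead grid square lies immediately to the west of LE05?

Longitude square 0; −1 → -1, wraps to 9, carry into field.
Longitude field L = 11; −1 → 10 = K.
The latitude characters are unchanged.

KE95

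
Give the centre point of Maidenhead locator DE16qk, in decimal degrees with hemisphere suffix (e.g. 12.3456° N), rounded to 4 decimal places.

Field D=3, E=4: +3·20° lon, +4·10° lat → SW at lon -120°, lat -50°.
Square 1, 6: +1·2° lon, +6·1° lat → SW at lon -118°, lat -44°.
Subsquare q=16, k=10: +16·0.0833333° lon, +10·0.0416667° lat → SW at lon -116.667°, lat -43.5833°.
Cell spans 0.0833333° lon × 0.0416667° lat. Centre is SW corner plus half of each.
latitude 43.5625° S, longitude 116.6250° W.

43.5625° S, 116.6250° W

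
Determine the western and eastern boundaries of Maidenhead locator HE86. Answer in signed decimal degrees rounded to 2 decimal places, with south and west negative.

Field H=7, E=4: +7·20° lon, +4·10° lat → SW at lon -40°, lat -50°.
Square 8, 6: +8·2° lon, +6·1° lat → SW at lon -24°, lat -44°.
Cell spans 2° lon × 1° lat.
west -24.00, east -22.00.

-24.00, -22.00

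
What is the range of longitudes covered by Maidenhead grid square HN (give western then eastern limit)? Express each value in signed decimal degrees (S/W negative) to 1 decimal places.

-40.0, -20.0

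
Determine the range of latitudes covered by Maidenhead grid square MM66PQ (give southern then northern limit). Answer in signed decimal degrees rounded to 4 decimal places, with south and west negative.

36.6667, 36.7083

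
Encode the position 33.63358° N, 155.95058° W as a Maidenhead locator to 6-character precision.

Offset from 180°W / 90°S: lon 24.0494°, lat 123.6336°.
Field: 24.0494/20 → 1 → B, 123.6336/10 → 12 → M; chars BM.
Square: 4.0494/2 → 2, 3.6336/1 → 3; chars 23.
Subsquare: 0.0494/0.0833333 → 0 → a, 0.6336/0.0416667 → 15 → p; chars ap.

BM23ap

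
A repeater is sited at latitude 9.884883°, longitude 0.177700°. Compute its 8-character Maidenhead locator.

JJ09cv12

Shift to the Maidenhead origin (180°W, 90°S): lon 180.17770, lat 99.88488.
Field: lon ⌊180.17770/20⌋ = 9 → J; lat ⌊99.88488/10⌋ = 9 → J.
Square: lon ⌊0.17770/2⌋ = 0; lat ⌊9.88488/1⌋ = 9.
Subsquare: lon ⌊0.17770/0.0833333⌋ = 2 → c; lat ⌊0.88488/0.0416667⌋ = 21 → v.
Extended square: lon ⌊0.01103/0.00833333⌋ = 1; lat ⌊0.00988/0.00416667⌋ = 2.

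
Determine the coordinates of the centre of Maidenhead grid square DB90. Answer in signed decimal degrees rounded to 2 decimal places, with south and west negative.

Field D=3, B=1: +3·20° lon, +1·10° lat → SW at lon -120°, lat -80°.
Square 9, 0: +9·2° lon, +0·1° lat → SW at lon -102°, lat -80°.
Cell spans 2° lon × 1° lat. Centre is SW corner plus half of each.
latitude -79.50, longitude -101.00.

-79.50, -101.00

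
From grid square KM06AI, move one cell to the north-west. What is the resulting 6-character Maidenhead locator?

Longitude subsquare a = 0; −1 → -1, wraps to 23 = x, carry into square.
Longitude square 0; −1 → -1, wraps to 9, carry into field.
Longitude field K = 10; −1 → 9 = J.
Latitude subsquare i = 8; +1 → 9 = j.

JM96xj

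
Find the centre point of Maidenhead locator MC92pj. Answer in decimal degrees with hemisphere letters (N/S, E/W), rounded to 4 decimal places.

Field M=12, C=2: +12·20° lon, +2·10° lat → SW at lon 60°, lat -70°.
Square 9, 2: +9·2° lon, +2·1° lat → SW at lon 78°, lat -68°.
Subsquare p=15, j=9: +15·0.0833333° lon, +9·0.0416667° lat → SW at lon 79.25°, lat -67.625°.
Cell spans 0.0833333° lon × 0.0416667° lat. Centre is SW corner plus half of each.
latitude 67.6042° S, longitude 79.2917° E.

67.6042° S, 79.2917° E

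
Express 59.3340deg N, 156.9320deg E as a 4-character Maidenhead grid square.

QO89

Add 180° to longitude and 90° to latitude: 336.93, 149.33.
Field: 336.93/20 → 16 → Q, 149.33/10 → 14 → O; chars QO.
Square: 16.93/2 → 8, 9.33/1 → 9; chars 89.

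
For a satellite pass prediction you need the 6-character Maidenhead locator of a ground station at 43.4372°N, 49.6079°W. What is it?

GN53ek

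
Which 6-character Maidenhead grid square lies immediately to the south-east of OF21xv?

Longitude subsquare x = 23; +1 → 24, wraps to 0 = a, carry into square.
Longitude square 2; +1 → 3.
Latitude subsquare v = 21; −1 → 20 = u.

OF31au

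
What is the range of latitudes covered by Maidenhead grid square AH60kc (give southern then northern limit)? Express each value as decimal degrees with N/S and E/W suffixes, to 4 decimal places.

19.9167° S, 19.8750° S

Field A=0, H=7: +0·20° lon, +7·10° lat → SW at lon -180°, lat -20°.
Square 6, 0: +6·2° lon, +0·1° lat → SW at lon -168°, lat -20°.
Subsquare k=10, c=2: +10·0.0833333° lon, +2·0.0416667° lat → SW at lon -167.167°, lat -19.9167°.
Cell spans 0.0833333° lon × 0.0416667° lat.
south 19.9167° S, north 19.8750° S.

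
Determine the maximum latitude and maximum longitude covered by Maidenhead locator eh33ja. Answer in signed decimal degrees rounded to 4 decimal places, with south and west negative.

-16.9583, -93.1667

Field E=4, H=7: +4·20° lon, +7·10° lat → SW at lon -100°, lat -20°.
Square 3, 3: +3·2° lon, +3·1° lat → SW at lon -94°, lat -17°.
Subsquare j=9, a=0: +9·0.0833333° lon, +0·0.0416667° lat → SW at lon -93.25°, lat -17°.
Cell spans 0.0833333° lon × 0.0416667° lat. NE corner is SW corner plus one full cell.
latitude -16.9583, longitude -93.1667.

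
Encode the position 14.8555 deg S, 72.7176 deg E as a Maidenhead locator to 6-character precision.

MH65id

Shift to the Maidenhead origin (180°W, 90°S): lon 252.7176, lat 75.1445.
Field (20°×10°, letters A–R): lon ⌊252.7176/20⌋ = 12 → M; lat ⌊75.1445/10⌋ = 7 → H.
Square (2°×1°, digits 0–9): lon ⌊12.7176/2⌋ = 6; lat ⌊5.1445/1⌋ = 5.
Subsquare (5′×2.5′, letters a–x): lon ⌊0.7176/0.0833333⌋ = 8 → i; lat ⌊0.1445/0.0416667⌋ = 3 → d.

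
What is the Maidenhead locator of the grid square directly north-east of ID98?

Longitude square 9; +1 → 10, wraps to 0, carry into field.
Longitude field I = 8; +1 → 9 = J.
Latitude square 8; +1 → 9.

JD09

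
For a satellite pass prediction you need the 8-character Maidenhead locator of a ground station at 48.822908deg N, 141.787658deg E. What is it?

QN08vt47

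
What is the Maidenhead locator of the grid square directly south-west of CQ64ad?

CQ54xc

Longitude subsquare a = 0; −1 → -1, wraps to 23 = x, carry into square.
Longitude square 6; −1 → 5.
Latitude subsquare d = 3; −1 → 2 = c.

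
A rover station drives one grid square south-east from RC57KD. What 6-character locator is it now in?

Longitude subsquare k = 10; +1 → 11 = l.
Latitude subsquare d = 3; −1 → 2 = c.

RC57lc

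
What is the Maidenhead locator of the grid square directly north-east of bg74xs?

Longitude subsquare x = 23; +1 → 24, wraps to 0 = a, carry into square.
Longitude square 7; +1 → 8.
Latitude subsquare s = 18; +1 → 19 = t.

BG84at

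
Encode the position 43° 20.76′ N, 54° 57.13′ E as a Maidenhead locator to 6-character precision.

LN73li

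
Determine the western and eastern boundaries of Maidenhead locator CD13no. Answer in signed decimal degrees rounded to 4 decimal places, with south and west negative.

-136.9167, -136.8333

Field C=2, D=3: +2·20° lon, +3·10° lat → SW at lon -140°, lat -60°.
Square 1, 3: +1·2° lon, +3·1° lat → SW at lon -138°, lat -57°.
Subsquare n=13, o=14: +13·0.0833333° lon, +14·0.0416667° lat → SW at lon -136.917°, lat -56.4167°.
Cell spans 0.0833333° lon × 0.0416667° lat.
west -136.9167, east -136.8333.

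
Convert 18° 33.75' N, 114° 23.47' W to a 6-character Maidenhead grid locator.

Offset from 180°W / 90°S: lon 65.6088°, lat 108.5625°.
Field (20°×10°, letters A–R): lon ⌊65.6088/20⌋ = 3 → D; lat ⌊108.5625/10⌋ = 10 → K.
Square (2°×1°, digits 0–9): lon ⌊5.6088/2⌋ = 2; lat ⌊8.5625/1⌋ = 8.
Subsquare (5′×2.5′, letters a–x): lon ⌊1.6088/0.0833333⌋ = 19 → t; lat ⌊0.5625/0.0416667⌋ = 13 → n.

DK28tn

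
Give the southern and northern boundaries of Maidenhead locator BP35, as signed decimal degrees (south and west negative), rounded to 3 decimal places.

65.000, 66.000

Field B=1, P=15: +1·20° lon, +15·10° lat → SW at lon -160°, lat 60°.
Square 3, 5: +3·2° lon, +5·1° lat → SW at lon -154°, lat 65°.
Cell spans 2° lon × 1° lat.
south 65.000, north 66.000.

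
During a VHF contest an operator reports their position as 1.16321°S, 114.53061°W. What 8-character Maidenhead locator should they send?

DI28ru60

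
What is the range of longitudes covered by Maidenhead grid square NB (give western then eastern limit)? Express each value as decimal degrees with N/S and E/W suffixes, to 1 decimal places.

Field N=13, B=1: +13·20° lon, +1·10° lat → SW at lon 80°, lat -80°.
Cell spans 20° lon × 10° lat.
west 80.0° E, east 100.0° E.

80.0° E, 100.0° E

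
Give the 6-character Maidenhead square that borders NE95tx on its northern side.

Latitude subsquare x = 23; +1 → 24, wraps to 0 = a, carry into square.
Latitude square 5; +1 → 6.
The longitude characters are unchanged.

NE96ta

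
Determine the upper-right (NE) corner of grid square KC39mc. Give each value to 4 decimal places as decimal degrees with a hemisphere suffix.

60.8750° S, 27.0833° E

Field K=10, C=2: +10·20° lon, +2·10° lat → SW at lon 20°, lat -70°.
Square 3, 9: +3·2° lon, +9·1° lat → SW at lon 26°, lat -61°.
Subsquare m=12, c=2: +12·0.0833333° lon, +2·0.0416667° lat → SW at lon 27°, lat -60.9167°.
Cell spans 0.0833333° lon × 0.0416667° lat. NE corner is SW corner plus one full cell.
latitude 60.8750° S, longitude 27.0833° E.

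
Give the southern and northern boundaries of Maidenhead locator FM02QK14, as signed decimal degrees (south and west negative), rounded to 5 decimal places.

32.43333, 32.43750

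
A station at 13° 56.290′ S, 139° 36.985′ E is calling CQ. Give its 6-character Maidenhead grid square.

Shift to the Maidenhead origin (180°W, 90°S): lon 319.6164, lat 76.0618.
Field (20°×10°, letters A–R): lon ⌊319.6164/20⌋ = 15 → P; lat ⌊76.0618/10⌋ = 7 → H.
Square (2°×1°, digits 0–9): lon ⌊19.6164/2⌋ = 9; lat ⌊6.0618/1⌋ = 6.
Subsquare (5′×2.5′, letters a–x): lon ⌊1.6164/0.0833333⌋ = 19 → t; lat ⌊0.0618/0.0416667⌋ = 1 → b.

PH96tb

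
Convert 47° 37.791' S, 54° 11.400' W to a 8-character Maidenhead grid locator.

Shift to the Maidenhead origin (180°W, 90°S): lon 125.81000, lat 42.37015.
Field (20°×10°, letters A–R): lon ⌊125.81000/20⌋ = 6 → G; lat ⌊42.37015/10⌋ = 4 → E.
Square (2°×1°, digits 0–9): lon ⌊5.81000/2⌋ = 2; lat ⌊2.37015/1⌋ = 2.
Subsquare (5′×2.5′, letters a–x): lon ⌊1.81000/0.0833333⌋ = 21 → v; lat ⌊0.37015/0.0416667⌋ = 8 → i.
Extended square (30″×15″, digits 0–9): lon ⌊0.06000/0.00833333⌋ = 7; lat ⌊0.03682/0.00416667⌋ = 8.

GE22vi78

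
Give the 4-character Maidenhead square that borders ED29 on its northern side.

EE20

Latitude square 9; +1 → 10, wraps to 0, carry into field.
Latitude field D = 3; +1 → 4 = E.
The longitude characters are unchanged.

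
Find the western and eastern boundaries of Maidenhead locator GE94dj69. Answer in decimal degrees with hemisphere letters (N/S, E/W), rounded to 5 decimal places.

Field G=6, E=4: +6·20° lon, +4·10° lat → SW at lon -60°, lat -50°.
Square 9, 4: +9·2° lon, +4·1° lat → SW at lon -42°, lat -46°.
Subsquare d=3, j=9: +3·0.0833333° lon, +9·0.0416667° lat → SW at lon -41.75°, lat -45.625°.
Extended square 6, 9: +6·0.00833333° lon, +9·0.00416667° lat → SW at lon -41.7°, lat -45.5875°.
Cell spans 0.00833333° lon × 0.00416667° lat.
west 41.70000° W, east 41.69167° W.

41.70000° W, 41.69167° W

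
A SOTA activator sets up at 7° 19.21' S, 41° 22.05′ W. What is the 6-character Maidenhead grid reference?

GI92hq

Add 180° to longitude and 90° to latitude: 138.6325, 82.6798.
Field: 138.6325/20 → 6 → G, 82.6798/10 → 8 → I; chars GI.
Square: 18.6325/2 → 9, 2.6798/1 → 2; chars 92.
Subsquare: 0.6325/0.0833333 → 7 → h, 0.6798/0.0416667 → 16 → q; chars hq.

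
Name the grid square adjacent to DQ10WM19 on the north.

DQ10wn10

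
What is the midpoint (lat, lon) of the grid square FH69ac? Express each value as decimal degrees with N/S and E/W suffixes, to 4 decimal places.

10.8958° S, 67.9583° W

Field F=5, H=7: +5·20° lon, +7·10° lat → SW at lon -80°, lat -20°.
Square 6, 9: +6·2° lon, +9·1° lat → SW at lon -68°, lat -11°.
Subsquare a=0, c=2: +0·0.0833333° lon, +2·0.0416667° lat → SW at lon -68°, lat -10.9167°.
Cell spans 0.0833333° lon × 0.0416667° lat. Centre is SW corner plus half of each.
latitude 10.8958° S, longitude 67.9583° W.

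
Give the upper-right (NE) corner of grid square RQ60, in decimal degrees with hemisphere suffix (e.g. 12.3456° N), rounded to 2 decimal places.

71.00° N, 174.00° E

Field R=17, Q=16: +17·20° lon, +16·10° lat → SW at lon 160°, lat 70°.
Square 6, 0: +6·2° lon, +0·1° lat → SW at lon 172°, lat 70°.
Cell spans 2° lon × 1° lat. NE corner is SW corner plus one full cell.
latitude 71.00° N, longitude 174.00° E.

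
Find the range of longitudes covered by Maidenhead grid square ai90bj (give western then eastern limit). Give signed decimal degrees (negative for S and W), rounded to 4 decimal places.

-161.9167, -161.8333

Field A=0, I=8: +0·20° lon, +8·10° lat → SW at lon -180°, lat -10°.
Square 9, 0: +9·2° lon, +0·1° lat → SW at lon -162°, lat -10°.
Subsquare b=1, j=9: +1·0.0833333° lon, +9·0.0416667° lat → SW at lon -161.917°, lat -9.625°.
Cell spans 0.0833333° lon × 0.0416667° lat.
west -161.9167, east -161.8333.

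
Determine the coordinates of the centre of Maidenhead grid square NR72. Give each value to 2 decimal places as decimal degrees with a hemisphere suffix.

82.50° N, 95.00° E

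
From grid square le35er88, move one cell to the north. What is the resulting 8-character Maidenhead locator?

Latitude extended square 8; +1 → 9.
The longitude characters are unchanged.

LE35er89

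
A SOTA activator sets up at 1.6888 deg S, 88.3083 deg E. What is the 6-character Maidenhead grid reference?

NI48dh

Offset from 180°W / 90°S: lon 268.3083°, lat 88.3112°.
Field: 268.3083/20 → 13 → N, 88.3112/10 → 8 → I; chars NI.
Square: 8.3083/2 → 4, 8.3112/1 → 8; chars 48.
Subsquare: 0.3083/0.0833333 → 3 → d, 0.3112/0.0416667 → 7 → h; chars dh.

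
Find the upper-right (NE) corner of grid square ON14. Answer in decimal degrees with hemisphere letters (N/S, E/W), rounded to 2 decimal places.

45.00° N, 104.00° E

Field O=14, N=13: +14·20° lon, +13·10° lat → SW at lon 100°, lat 40°.
Square 1, 4: +1·2° lon, +4·1° lat → SW at lon 102°, lat 44°.
Cell spans 2° lon × 1° lat. NE corner is SW corner plus one full cell.
latitude 45.00° N, longitude 104.00° E.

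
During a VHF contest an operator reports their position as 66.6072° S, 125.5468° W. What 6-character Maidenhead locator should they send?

CC73fj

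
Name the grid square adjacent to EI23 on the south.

EI22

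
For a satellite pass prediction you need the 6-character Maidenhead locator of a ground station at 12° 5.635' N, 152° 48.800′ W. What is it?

BK32oc

Offset from 180°W / 90°S: lon 27.1867°, lat 102.0939°.
Field: lon ⌊27.1867/20⌋ = 1 → B; lat ⌊102.0939/10⌋ = 10 → K.
Square: lon ⌊7.1867/2⌋ = 3; lat ⌊2.0939/1⌋ = 2.
Subsquare: lon ⌊1.1867/0.0833333⌋ = 14 → o; lat ⌊0.0939/0.0416667⌋ = 2 → c.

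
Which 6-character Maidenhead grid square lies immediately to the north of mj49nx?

Latitude subsquare x = 23; +1 → 24, wraps to 0 = a, carry into square.
Latitude square 9; +1 → 10, wraps to 0, carry into field.
Latitude field J = 9; +1 → 10 = K.
The longitude characters are unchanged.

MK40na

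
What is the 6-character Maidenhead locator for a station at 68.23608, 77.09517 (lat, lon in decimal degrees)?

MP88nf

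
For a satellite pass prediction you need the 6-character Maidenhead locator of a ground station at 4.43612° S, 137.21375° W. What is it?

CI15jn

Add 180° to longitude and 90° to latitude: 42.7862, 85.5639.
Field (20°×10°, letters A–R): lon ⌊42.7862/20⌋ = 2 → C; lat ⌊85.5639/10⌋ = 8 → I.
Square (2°×1°, digits 0–9): lon ⌊2.7862/2⌋ = 1; lat ⌊5.5639/1⌋ = 5.
Subsquare (5′×2.5′, letters a–x): lon ⌊0.7862/0.0833333⌋ = 9 → j; lat ⌊0.5639/0.0416667⌋ = 13 → n.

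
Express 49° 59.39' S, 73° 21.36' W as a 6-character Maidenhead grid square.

FE30ha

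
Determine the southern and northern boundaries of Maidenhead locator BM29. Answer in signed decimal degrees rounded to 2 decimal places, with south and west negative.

39.00, 40.00

Field B=1, M=12: +1·20° lon, +12·10° lat → SW at lon -160°, lat 30°.
Square 2, 9: +2·2° lon, +9·1° lat → SW at lon -156°, lat 39°.
Cell spans 2° lon × 1° lat.
south 39.00, north 40.00.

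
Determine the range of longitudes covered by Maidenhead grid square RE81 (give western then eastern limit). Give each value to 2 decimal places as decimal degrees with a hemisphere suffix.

176.00° E, 178.00° E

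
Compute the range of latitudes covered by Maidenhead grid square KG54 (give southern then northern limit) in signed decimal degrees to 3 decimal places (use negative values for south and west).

Field K=10, G=6: +10·20° lon, +6·10° lat → SW at lon 20°, lat -30°.
Square 5, 4: +5·2° lon, +4·1° lat → SW at lon 30°, lat -26°.
Cell spans 2° lon × 1° lat.
south -26.000, north -25.000.

-26.000, -25.000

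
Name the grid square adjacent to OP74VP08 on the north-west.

Longitude extended square 0; −1 → -1, wraps to 9, carry into subsquare.
Longitude subsquare v = 21; −1 → 20 = u.
Latitude extended square 8; +1 → 9.

OP74up99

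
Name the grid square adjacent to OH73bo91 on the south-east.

Longitude extended square 9; +1 → 10, wraps to 0, carry into subsquare.
Longitude subsquare b = 1; +1 → 2 = c.
Latitude extended square 1; −1 → 0.

OH73co00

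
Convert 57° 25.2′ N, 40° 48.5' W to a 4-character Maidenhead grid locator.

GO97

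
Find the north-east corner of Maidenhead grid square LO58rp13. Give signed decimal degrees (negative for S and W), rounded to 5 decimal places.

58.64167, 51.43333

Field L=11, O=14: +11·20° lon, +14·10° lat → SW at lon 40°, lat 50°.
Square 5, 8: +5·2° lon, +8·1° lat → SW at lon 50°, lat 58°.
Subsquare r=17, p=15: +17·0.0833333° lon, +15·0.0416667° lat → SW at lon 51.4167°, lat 58.625°.
Extended square 1, 3: +1·0.00833333° lon, +3·0.00416667° lat → SW at lon 51.425°, lat 58.6375°.
Cell spans 0.00833333° lon × 0.00416667° lat. NE corner is SW corner plus one full cell.
latitude 58.64167, longitude 51.43333.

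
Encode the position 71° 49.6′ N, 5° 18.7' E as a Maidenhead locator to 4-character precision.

JQ21

Shift to the Maidenhead origin (180°W, 90°S): lon 185.31, lat 161.83.
Field: 185.31/20 → 9 → J, 161.83/10 → 16 → Q; chars JQ.
Square: 5.31/2 → 2, 1.83/1 → 1; chars 21.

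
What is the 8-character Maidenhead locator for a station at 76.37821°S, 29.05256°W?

HB53lo39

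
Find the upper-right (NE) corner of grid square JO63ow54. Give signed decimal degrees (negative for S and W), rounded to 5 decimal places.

Field J=9, O=14: +9·20° lon, +14·10° lat → SW at lon 0°, lat 50°.
Square 6, 3: +6·2° lon, +3·1° lat → SW at lon 12°, lat 53°.
Subsquare o=14, w=22: +14·0.0833333° lon, +22·0.0416667° lat → SW at lon 13.1667°, lat 53.9167°.
Extended square 5, 4: +5·0.00833333° lon, +4·0.00416667° lat → SW at lon 13.2083°, lat 53.9333°.
Cell spans 0.00833333° lon × 0.00416667° lat. NE corner is SW corner plus one full cell.
latitude 53.93750, longitude 13.21667.

53.93750, 13.21667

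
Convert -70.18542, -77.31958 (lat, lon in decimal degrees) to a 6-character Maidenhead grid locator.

Offset from 180°W / 90°S: lon 102.6804°, lat 19.8146°.
Field (20°×10°, letters A–R): 102.6804/20 → 5 → F, 19.8146/10 → 1 → B; chars FB.
Square (2°×1°, digits 0–9): 2.6804/2 → 1, 9.8146/1 → 9; chars 19.
Subsquare (5′×2.5′, letters a–x): 0.6804/0.0833333 → 8 → i, 0.8146/0.0416667 → 19 → t; chars it.

FB19it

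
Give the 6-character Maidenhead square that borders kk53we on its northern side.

KK53wf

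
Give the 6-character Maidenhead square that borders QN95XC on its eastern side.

Longitude subsquare x = 23; +1 → 24, wraps to 0 = a, carry into square.
Longitude square 9; +1 → 10, wraps to 0, carry into field.
Longitude field Q = 16; +1 → 17 = R.
The latitude characters are unchanged.

RN05ac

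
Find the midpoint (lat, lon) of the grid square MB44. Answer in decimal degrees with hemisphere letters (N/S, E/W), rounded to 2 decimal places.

Field M=12, B=1: +12·20° lon, +1·10° lat → SW at lon 60°, lat -80°.
Square 4, 4: +4·2° lon, +4·1° lat → SW at lon 68°, lat -76°.
Cell spans 2° lon × 1° lat. Centre is SW corner plus half of each.
latitude 75.50° S, longitude 69.00° E.

75.50° S, 69.00° E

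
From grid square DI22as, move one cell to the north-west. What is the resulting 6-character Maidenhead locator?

DI12xt

Longitude subsquare a = 0; −1 → -1, wraps to 23 = x, carry into square.
Longitude square 2; −1 → 1.
Latitude subsquare s = 18; +1 → 19 = t.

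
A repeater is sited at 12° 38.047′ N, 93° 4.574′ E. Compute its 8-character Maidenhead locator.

Offset from 180°W / 90°S: lon 273.07623°, lat 102.63412°.
Field: 273.07623/20 → 13 → N, 102.63412/10 → 10 → K; chars NK.
Square: 13.07623/2 → 6, 2.63412/1 → 2; chars 62.
Subsquare: 1.07623/0.0833333 → 12 → m, 0.63412/0.0416667 → 15 → p; chars mp.
Extended square: 0.07623/0.00833333 → 9, 0.00912/0.00416667 → 2; chars 92.

NK62mp92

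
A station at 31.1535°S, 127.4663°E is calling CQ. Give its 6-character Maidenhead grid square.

PF38ru

Offset from 180°W / 90°S: lon 307.4663°, lat 58.8465°.
Field: lon ⌊307.4663/20⌋ = 15 → P; lat ⌊58.8465/10⌋ = 5 → F.
Square: lon ⌊7.4663/2⌋ = 3; lat ⌊8.8465/1⌋ = 8.
Subsquare: lon ⌊1.4663/0.0833333⌋ = 17 → r; lat ⌊0.8465/0.0416667⌋ = 20 → u.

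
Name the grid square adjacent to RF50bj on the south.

RF50bi

Latitude subsquare j = 9; −1 → 8 = i.
The longitude characters are unchanged.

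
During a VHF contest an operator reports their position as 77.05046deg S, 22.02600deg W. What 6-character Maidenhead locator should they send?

Offset from 180°W / 90°S: lon 157.9740°, lat 12.9495°.
Field: 157.9740/20 → 7 → H, 12.9495/10 → 1 → B; chars HB.
Square: 17.9740/2 → 8, 2.9495/1 → 2; chars 82.
Subsquare: 1.9740/0.0833333 → 23 → x, 0.9495/0.0416667 → 22 → w; chars xw.

HB82xw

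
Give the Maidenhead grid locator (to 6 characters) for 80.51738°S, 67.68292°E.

Offset from 180°W / 90°S: lon 247.6829°, lat 9.4826°.
Field (20°×10°, letters A–R): lon ⌊247.6829/20⌋ = 12 → M; lat ⌊9.4826/10⌋ = 0 → A.
Square (2°×1°, digits 0–9): lon ⌊7.6829/2⌋ = 3; lat ⌊9.4826/1⌋ = 9.
Subsquare (5′×2.5′, letters a–x): lon ⌊1.6829/0.0833333⌋ = 20 → u; lat ⌊0.4826/0.0416667⌋ = 11 → l.

MA39ul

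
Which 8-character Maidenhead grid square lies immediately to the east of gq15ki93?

Longitude extended square 9; +1 → 10, wraps to 0, carry into subsquare.
Longitude subsquare k = 10; +1 → 11 = l.
The latitude characters are unchanged.

GQ15li03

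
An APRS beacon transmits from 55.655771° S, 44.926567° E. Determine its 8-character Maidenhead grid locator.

LD24li12

Offset from 180°W / 90°S: lon 224.92657°, lat 34.34423°.
Field: 224.92657/20 → 11 → L, 34.34423/10 → 3 → D; chars LD.
Square: 4.92657/2 → 2, 4.34423/1 → 4; chars 24.
Subsquare: 0.92657/0.0833333 → 11 → l, 0.34423/0.0416667 → 8 → i; chars li.
Extended square: 0.00990/0.00833333 → 1, 0.01090/0.00416667 → 2; chars 12.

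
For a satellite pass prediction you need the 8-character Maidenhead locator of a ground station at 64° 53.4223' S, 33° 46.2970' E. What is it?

KC65vc26

Add 180° to longitude and 90° to latitude: 213.77162, 25.10963.
Field: 213.77162/20 → 10 → K, 25.10963/10 → 2 → C; chars KC.
Square: 13.77162/2 → 6, 5.10963/1 → 5; chars 65.
Subsquare: 1.77162/0.0833333 → 21 → v, 0.10963/0.0416667 → 2 → c; chars vc.
Extended square: 0.02162/0.00833333 → 2, 0.02629/0.00416667 → 6; chars 26.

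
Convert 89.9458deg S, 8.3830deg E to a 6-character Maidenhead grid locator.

Shift to the Maidenhead origin (180°W, 90°S): lon 188.3830, lat 0.0542.
Field: 188.3830/20 → 9 → J, 0.0542/10 → 0 → A; chars JA.
Square: 8.3830/2 → 4, 0.0542/1 → 0; chars 40.
Subsquare: 0.3830/0.0833333 → 4 → e, 0.0542/0.0416667 → 1 → b; chars eb.

JA40eb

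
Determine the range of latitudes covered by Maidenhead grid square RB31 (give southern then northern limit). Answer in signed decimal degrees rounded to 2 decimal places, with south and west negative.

-79.00, -78.00

Field R=17, B=1: +17·20° lon, +1·10° lat → SW at lon 160°, lat -80°.
Square 3, 1: +3·2° lon, +1·1° lat → SW at lon 166°, lat -79°.
Cell spans 2° lon × 1° lat.
south -79.00, north -78.00.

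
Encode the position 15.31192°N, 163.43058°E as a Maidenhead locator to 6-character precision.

Add 180° to longitude and 90° to latitude: 343.4306, 105.3119.
Field: lon ⌊343.4306/20⌋ = 17 → R; lat ⌊105.3119/10⌋ = 10 → K.
Square: lon ⌊3.4306/2⌋ = 1; lat ⌊5.3119/1⌋ = 5.
Subsquare: lon ⌊1.4306/0.0833333⌋ = 17 → r; lat ⌊0.3119/0.0416667⌋ = 7 → h.

RK15rh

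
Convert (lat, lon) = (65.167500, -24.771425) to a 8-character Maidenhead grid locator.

HP75oe70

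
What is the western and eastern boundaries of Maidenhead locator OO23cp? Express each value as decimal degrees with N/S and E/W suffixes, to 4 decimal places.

Field O=14, O=14: +14·20° lon, +14·10° lat → SW at lon 100°, lat 50°.
Square 2, 3: +2·2° lon, +3·1° lat → SW at lon 104°, lat 53°.
Subsquare c=2, p=15: +2·0.0833333° lon, +15·0.0416667° lat → SW at lon 104.167°, lat 53.625°.
Cell spans 0.0833333° lon × 0.0416667° lat.
west 104.1667° E, east 104.2500° E.

104.1667° E, 104.2500° E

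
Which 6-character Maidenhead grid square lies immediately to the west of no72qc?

NO72pc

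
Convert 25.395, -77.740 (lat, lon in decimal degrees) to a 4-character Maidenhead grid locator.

FL15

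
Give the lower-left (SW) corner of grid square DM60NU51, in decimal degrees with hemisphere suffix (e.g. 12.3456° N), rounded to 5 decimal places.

30.83750° N, 106.87500° W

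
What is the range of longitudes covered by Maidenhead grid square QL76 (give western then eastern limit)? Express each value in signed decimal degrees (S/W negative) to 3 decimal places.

154.000, 156.000

Field Q=16, L=11: +16·20° lon, +11·10° lat → SW at lon 140°, lat 20°.
Square 7, 6: +7·2° lon, +6·1° lat → SW at lon 154°, lat 26°.
Cell spans 2° lon × 1° lat.
west 154.000, east 156.000.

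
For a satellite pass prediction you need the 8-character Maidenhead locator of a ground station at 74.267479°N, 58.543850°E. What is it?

Add 180° to longitude and 90° to latitude: 238.54385, 164.26748.
Field: 238.54385/20 → 11 → L, 164.26748/10 → 16 → Q; chars LQ.
Square: 18.54385/2 → 9, 4.26748/1 → 4; chars 94.
Subsquare: 0.54385/0.0833333 → 6 → g, 0.26748/0.0416667 → 6 → g; chars gg.
Extended square: 0.04385/0.00833333 → 5, 0.01748/0.00416667 → 4; chars 54.

LQ94gg54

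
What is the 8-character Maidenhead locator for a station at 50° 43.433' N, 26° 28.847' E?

KO30fr73

Add 180° to longitude and 90° to latitude: 206.48078, 140.72388.
Field: lon ⌊206.48078/20⌋ = 10 → K; lat ⌊140.72388/10⌋ = 14 → O.
Square: lon ⌊6.48078/2⌋ = 3; lat ⌊0.72388/1⌋ = 0.
Subsquare: lon ⌊0.48078/0.0833333⌋ = 5 → f; lat ⌊0.72388/0.0416667⌋ = 17 → r.
Extended square: lon ⌊0.06412/0.00833333⌋ = 7; lat ⌊0.01555/0.00416667⌋ = 3.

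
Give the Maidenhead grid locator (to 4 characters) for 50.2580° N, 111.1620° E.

OO50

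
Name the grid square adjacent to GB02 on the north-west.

FB93

Longitude square 0; −1 → -1, wraps to 9, carry into field.
Longitude field G = 6; −1 → 5 = F.
Latitude square 2; +1 → 3.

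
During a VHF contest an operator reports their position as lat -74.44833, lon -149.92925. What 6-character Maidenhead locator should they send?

BB55an

Shift to the Maidenhead origin (180°W, 90°S): lon 30.0708, lat 15.5517.
Field: lon ⌊30.0708/20⌋ = 1 → B; lat ⌊15.5517/10⌋ = 1 → B.
Square: lon ⌊10.0708/2⌋ = 5; lat ⌊5.5517/1⌋ = 5.
Subsquare: lon ⌊0.0708/0.0833333⌋ = 0 → a; lat ⌊0.5517/0.0416667⌋ = 13 → n.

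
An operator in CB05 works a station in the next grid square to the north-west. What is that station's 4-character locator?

BB96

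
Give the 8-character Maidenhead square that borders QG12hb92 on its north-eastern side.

QG12ib03

Longitude extended square 9; +1 → 10, wraps to 0, carry into subsquare.
Longitude subsquare h = 7; +1 → 8 = i.
Latitude extended square 2; +1 → 3.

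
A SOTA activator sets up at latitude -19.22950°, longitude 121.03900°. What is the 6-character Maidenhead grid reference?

PH00ms

Add 180° to longitude and 90° to latitude: 301.0390, 70.7705.
Field: lon ⌊301.0390/20⌋ = 15 → P; lat ⌊70.7705/10⌋ = 7 → H.
Square: lon ⌊1.0390/2⌋ = 0; lat ⌊0.7705/1⌋ = 0.
Subsquare: lon ⌊1.0390/0.0833333⌋ = 12 → m; lat ⌊0.7705/0.0416667⌋ = 18 → s.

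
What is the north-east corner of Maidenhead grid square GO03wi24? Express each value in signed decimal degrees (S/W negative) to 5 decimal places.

Field G=6, O=14: +6·20° lon, +14·10° lat → SW at lon -60°, lat 50°.
Square 0, 3: +0·2° lon, +3·1° lat → SW at lon -60°, lat 53°.
Subsquare w=22, i=8: +22·0.0833333° lon, +8·0.0416667° lat → SW at lon -58.1667°, lat 53.3333°.
Extended square 2, 4: +2·0.00833333° lon, +4·0.00416667° lat → SW at lon -58.15°, lat 53.35°.
Cell spans 0.00833333° lon × 0.00416667° lat. NE corner is SW corner plus one full cell.
latitude 53.35417, longitude -58.14167.

53.35417, -58.14167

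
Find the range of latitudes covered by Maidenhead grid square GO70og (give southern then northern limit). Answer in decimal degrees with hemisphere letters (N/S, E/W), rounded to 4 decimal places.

Field G=6, O=14: +6·20° lon, +14·10° lat → SW at lon -60°, lat 50°.
Square 7, 0: +7·2° lon, +0·1° lat → SW at lon -46°, lat 50°.
Subsquare o=14, g=6: +14·0.0833333° lon, +6·0.0416667° lat → SW at lon -44.8333°, lat 50.25°.
Cell spans 0.0833333° lon × 0.0416667° lat.
south 50.2500° N, north 50.2917° N.

50.2500° N, 50.2917° N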